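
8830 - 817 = 8013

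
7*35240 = 246680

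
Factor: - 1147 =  - 31^1 *37^1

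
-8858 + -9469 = -18327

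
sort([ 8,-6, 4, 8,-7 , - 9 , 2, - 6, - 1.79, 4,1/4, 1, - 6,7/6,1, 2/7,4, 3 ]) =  [ - 9,  -  7, - 6,  -  6, - 6,-1.79, 1/4,2/7,1, 1, 7/6 , 2 , 3,  4, 4,  4,8,  8]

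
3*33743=101229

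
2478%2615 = 2478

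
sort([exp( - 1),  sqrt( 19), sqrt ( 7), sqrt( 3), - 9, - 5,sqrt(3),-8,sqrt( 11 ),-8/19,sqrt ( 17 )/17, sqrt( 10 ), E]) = [  -  9,-8, - 5,- 8/19,sqrt( 17 ) /17,exp( - 1),sqrt(3), sqrt( 3 ),sqrt( 7 ) , E,sqrt(10 ), sqrt( 11), sqrt(19 )]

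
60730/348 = 174 + 89/174= 174.51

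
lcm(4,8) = 8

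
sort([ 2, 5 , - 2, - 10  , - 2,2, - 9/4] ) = [ - 10,-9/4, - 2,- 2,2, 2 , 5]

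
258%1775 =258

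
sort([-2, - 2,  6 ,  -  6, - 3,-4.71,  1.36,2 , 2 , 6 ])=[-6, - 4.71 , - 3,-2,-2 , 1.36,  2, 2, 6, 6] 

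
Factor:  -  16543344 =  - 2^4*3^1* 344653^1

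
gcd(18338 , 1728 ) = 2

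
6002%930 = 422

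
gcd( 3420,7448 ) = 76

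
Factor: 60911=17^1 * 3583^1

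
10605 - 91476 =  - 80871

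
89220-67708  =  21512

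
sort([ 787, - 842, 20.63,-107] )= [  -  842,-107,20.63,787]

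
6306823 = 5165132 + 1141691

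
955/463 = 2 + 29/463 = 2.06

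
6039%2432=1175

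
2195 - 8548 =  - 6353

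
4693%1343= 664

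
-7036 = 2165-9201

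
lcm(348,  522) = 1044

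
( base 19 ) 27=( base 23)1m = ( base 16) 2d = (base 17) 2b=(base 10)45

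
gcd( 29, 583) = 1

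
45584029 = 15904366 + 29679663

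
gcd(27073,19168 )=1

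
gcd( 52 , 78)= 26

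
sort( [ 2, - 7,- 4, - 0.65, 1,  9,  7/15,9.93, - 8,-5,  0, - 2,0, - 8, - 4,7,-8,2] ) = [ - 8, - 8,-8  , - 7 , - 5, - 4, - 4, - 2, - 0.65,0,0,  7/15, 1, 2, 2 , 7,  9, 9.93 ] 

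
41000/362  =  113+47/181 = 113.26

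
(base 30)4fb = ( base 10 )4061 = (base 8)7735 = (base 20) A31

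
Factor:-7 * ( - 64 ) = 448   =  2^6*7^1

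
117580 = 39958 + 77622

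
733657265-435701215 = 297956050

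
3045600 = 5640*540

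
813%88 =21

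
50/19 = 2 + 12/19 =2.63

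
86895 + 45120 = 132015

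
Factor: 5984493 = 3^1*17^1*271^1*433^1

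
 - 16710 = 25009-41719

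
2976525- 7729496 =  - 4752971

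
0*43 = 0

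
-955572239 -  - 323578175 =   -  631994064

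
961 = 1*961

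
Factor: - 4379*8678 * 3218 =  - 122287095716 = -  2^2*29^1*151^1*1609^1*4339^1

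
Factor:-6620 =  - 2^2*5^1*331^1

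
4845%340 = 85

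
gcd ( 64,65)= 1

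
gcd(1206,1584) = 18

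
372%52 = 8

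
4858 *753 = 3658074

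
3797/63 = 3797/63 = 60.27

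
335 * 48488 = 16243480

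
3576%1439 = 698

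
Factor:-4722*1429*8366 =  - 2^2*3^1*47^1*89^1 * 787^1*1429^1 = -56451576108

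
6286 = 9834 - 3548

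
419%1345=419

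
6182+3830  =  10012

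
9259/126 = 73 + 61/126 = 73.48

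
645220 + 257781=903001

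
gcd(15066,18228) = 186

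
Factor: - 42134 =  - 2^1*21067^1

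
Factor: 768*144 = 110592 = 2^12* 3^3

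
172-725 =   -  553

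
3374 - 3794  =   - 420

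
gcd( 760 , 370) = 10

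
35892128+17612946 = 53505074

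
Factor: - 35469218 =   -  2^1 * 1117^1 * 15877^1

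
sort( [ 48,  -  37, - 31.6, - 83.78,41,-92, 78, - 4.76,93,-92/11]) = [-92, - 83.78, - 37,-31.6,-92/11, - 4.76,41,48  ,  78, 93]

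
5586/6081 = 1862/2027 = 0.92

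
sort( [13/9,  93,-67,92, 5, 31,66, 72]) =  [- 67, 13/9, 5, 31, 66,  72 , 92, 93]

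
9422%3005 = 407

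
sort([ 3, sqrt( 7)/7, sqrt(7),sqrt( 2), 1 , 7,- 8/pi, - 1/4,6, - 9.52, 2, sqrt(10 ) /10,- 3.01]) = [ - 9.52,- 3.01, - 8/pi, - 1/4, sqrt(10 ) /10,sqrt ( 7 ) /7,1,sqrt( 2),  2, sqrt( 7), 3 , 6, 7]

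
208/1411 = 208/1411 = 0.15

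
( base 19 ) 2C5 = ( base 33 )SV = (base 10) 955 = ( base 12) 677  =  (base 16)3BB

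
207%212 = 207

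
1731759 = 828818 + 902941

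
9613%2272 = 525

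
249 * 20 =4980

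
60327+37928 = 98255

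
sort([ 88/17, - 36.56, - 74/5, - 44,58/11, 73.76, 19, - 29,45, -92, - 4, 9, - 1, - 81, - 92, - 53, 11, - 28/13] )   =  [ - 92,  -  92, - 81, - 53,-44, - 36.56, - 29, - 74/5, - 4, - 28/13, - 1, 88/17, 58/11, 9,  11, 19,45, 73.76]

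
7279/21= 346 + 13/21 = 346.62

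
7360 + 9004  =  16364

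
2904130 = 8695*334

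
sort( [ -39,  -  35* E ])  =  [ -35*E, - 39] 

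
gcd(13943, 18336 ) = 191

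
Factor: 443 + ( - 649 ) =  - 2^1*103^1 = - 206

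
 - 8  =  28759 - 28767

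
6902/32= 3451/16= 215.69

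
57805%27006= 3793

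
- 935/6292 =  - 1 + 487/572 = -0.15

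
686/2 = 343 = 343.00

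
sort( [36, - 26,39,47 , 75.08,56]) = [ - 26, 36,  39, 47,56,75.08] 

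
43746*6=262476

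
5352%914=782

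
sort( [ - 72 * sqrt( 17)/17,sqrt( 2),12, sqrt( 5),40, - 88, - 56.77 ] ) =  [ - 88, - 56.77,  -  72 * sqrt(17)/17,sqrt( 2), sqrt( 5),12, 40]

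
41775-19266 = 22509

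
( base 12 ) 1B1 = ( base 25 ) B2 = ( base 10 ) 277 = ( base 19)EB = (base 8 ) 425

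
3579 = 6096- 2517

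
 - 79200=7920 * ( - 10 )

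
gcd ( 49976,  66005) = 1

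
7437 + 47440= 54877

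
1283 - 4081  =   - 2798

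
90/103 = 90/103 = 0.87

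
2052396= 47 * 43668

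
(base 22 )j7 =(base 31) DM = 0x1A9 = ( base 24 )hh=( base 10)425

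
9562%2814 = 1120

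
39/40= 39/40 = 0.97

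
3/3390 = 1/1130 = 0.00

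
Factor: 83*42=2^1*3^1*7^1*83^1 =3486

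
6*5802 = 34812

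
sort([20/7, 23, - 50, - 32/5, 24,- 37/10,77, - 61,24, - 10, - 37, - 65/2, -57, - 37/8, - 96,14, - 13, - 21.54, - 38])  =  [ -96,  -  61, - 57, - 50, - 38, - 37, - 65/2, - 21.54, - 13,- 10, - 32/5, - 37/8 , - 37/10,20/7, 14,23 , 24, 24 , 77 ]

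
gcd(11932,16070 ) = 2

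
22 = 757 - 735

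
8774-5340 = 3434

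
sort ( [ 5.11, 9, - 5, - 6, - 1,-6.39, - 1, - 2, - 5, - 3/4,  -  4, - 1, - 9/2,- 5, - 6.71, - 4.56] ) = [ - 6.71, - 6.39  ,-6,- 5,- 5, - 5, - 4.56,-9/2, - 4, - 2,  -  1,- 1, - 1,-3/4,5.11,9 ]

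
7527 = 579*13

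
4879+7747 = 12626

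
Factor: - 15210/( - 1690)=3^2 = 9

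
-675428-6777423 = - 7452851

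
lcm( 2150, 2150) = 2150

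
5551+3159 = 8710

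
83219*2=166438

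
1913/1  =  1913 = 1913.00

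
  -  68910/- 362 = 34455/181=   190.36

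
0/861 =0 = 0.00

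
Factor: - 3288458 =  - 2^1 *1644229^1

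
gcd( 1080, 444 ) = 12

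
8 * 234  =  1872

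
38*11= 418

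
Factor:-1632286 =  - 2^1*191^1*4273^1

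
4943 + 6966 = 11909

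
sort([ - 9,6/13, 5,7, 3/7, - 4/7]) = [  -  9,- 4/7  ,  3/7, 6/13, 5, 7]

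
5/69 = 5/69 = 0.07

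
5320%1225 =420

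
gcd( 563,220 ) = 1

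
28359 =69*411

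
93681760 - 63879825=29801935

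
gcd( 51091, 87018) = 1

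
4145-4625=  -480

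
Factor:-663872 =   -  2^6*11^1*23^1*41^1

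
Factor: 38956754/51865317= 2^1*3^( - 2 )  *7^( - 1 ) * 17^(-1) *79^( - 1)*613^( - 1 )*19478377^1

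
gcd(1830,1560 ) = 30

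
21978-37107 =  - 15129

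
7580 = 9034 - 1454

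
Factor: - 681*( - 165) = 112365 =3^2*5^1 * 11^1 * 227^1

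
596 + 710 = 1306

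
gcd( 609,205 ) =1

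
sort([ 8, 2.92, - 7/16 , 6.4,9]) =[ - 7/16, 2.92, 6.4,8 , 9 ] 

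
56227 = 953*59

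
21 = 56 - 35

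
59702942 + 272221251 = 331924193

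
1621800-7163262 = -5541462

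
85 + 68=153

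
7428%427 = 169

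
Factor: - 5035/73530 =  - 53/774 = - 2^( - 1 )*3^( - 2 )* 43^( - 1) * 53^1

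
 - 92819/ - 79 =1174 + 73/79  =  1174.92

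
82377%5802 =1149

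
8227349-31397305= - 23169956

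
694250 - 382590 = 311660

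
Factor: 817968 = 2^4*3^1*17041^1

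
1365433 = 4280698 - 2915265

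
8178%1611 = 123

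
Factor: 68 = 2^2*17^1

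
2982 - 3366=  - 384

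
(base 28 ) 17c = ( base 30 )132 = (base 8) 1740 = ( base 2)1111100000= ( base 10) 992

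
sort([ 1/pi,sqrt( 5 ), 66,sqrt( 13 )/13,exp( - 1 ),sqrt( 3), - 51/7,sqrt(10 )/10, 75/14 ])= [-51/7, sqrt(13 )/13, sqrt( 10 ) /10,1/pi,exp( - 1 ),sqrt (3 ),sqrt( 5 ), 75/14,66]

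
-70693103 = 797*( - 88699 ) 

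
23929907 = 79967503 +-56037596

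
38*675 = 25650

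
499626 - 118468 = 381158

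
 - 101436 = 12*(-8453)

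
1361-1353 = 8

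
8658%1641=453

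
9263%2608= 1439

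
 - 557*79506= - 44284842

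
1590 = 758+832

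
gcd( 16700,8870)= 10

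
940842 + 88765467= 89706309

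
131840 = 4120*32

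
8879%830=579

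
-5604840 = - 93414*60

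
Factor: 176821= 151^1 * 1171^1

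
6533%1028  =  365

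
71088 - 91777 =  - 20689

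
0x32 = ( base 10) 50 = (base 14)38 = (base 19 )2c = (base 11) 46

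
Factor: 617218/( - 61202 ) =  - 308609/30601  =  - 7^1 *71^( - 1) * 431^ (-1)* 44087^1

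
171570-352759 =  - 181189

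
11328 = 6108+5220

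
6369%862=335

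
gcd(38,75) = 1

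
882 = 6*147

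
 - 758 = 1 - 759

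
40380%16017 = 8346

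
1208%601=6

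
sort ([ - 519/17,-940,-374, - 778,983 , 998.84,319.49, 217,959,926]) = [-940, - 778, - 374, - 519/17,217,319.49,926,959, 983, 998.84]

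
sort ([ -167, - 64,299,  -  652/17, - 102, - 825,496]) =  [ - 825,- 167, - 102,-64, - 652/17,299,496]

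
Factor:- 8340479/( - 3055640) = 2^(-3)*5^(-1) *7^(-1)*47^1  *101^1*251^1*1559^ ( - 1) = 1191497/436520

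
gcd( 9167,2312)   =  1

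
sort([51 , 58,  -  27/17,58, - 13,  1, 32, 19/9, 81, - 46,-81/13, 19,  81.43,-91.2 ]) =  [- 91.2, - 46 , - 13, - 81/13,  -  27/17, 1,19/9,19,32,  51, 58, 58,  81,  81.43]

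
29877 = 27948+1929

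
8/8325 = 8/8325 = 0.00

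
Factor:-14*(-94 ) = 2^2 * 7^1*47^1 = 1316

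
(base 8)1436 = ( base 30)qi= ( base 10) 798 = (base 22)1E6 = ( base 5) 11143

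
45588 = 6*7598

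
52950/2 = 26475  =  26475.00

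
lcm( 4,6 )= 12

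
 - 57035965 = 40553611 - 97589576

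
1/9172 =1/9172 =0.00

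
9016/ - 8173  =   - 2 + 7330/8173=- 1.10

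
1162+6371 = 7533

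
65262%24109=17044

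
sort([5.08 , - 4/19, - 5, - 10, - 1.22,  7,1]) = [ - 10, - 5,-1.22, - 4/19, 1, 5.08,7]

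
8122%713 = 279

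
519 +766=1285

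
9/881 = 9/881= 0.01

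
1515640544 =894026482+621614062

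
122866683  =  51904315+70962368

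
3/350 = 3/350 = 0.01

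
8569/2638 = 3 + 655/2638 = 3.25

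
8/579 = 8/579 = 0.01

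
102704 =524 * 196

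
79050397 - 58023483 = 21026914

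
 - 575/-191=575/191  =  3.01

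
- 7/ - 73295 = 7/73295  =  0.00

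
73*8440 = 616120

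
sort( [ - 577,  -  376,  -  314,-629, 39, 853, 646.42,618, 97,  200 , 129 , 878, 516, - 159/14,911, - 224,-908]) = [ - 908  ,-629,  -  577, -376, - 314, - 224,-159/14,  39, 97,129,  200,  516,  618, 646.42,853, 878,911 ]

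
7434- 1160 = 6274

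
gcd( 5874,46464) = 66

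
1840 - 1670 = 170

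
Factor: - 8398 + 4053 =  - 5^1 * 11^1*79^1 = - 4345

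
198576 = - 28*( -7092) 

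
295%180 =115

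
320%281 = 39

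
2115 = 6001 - 3886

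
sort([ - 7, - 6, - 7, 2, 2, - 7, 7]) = [  -  7, - 7 , - 7, - 6, 2, 2,7]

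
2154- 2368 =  - 214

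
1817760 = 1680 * 1082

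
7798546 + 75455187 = 83253733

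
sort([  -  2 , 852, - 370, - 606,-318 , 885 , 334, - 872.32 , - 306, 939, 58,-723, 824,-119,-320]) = [- 872.32 , - 723,-606,-370, - 320,-318, - 306,-119, - 2 , 58,334,824,852, 885,939 ]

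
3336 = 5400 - 2064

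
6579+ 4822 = 11401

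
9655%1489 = 721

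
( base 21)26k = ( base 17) 398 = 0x404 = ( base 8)2004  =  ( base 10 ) 1028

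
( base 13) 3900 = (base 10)8112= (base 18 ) 170C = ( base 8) 17660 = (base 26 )C00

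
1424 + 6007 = 7431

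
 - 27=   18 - 45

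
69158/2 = 34579 = 34579.00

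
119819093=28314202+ 91504891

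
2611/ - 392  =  - 373/56  =  - 6.66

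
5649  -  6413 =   -  764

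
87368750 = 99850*875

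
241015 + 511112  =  752127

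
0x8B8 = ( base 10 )2232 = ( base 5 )32412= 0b100010111000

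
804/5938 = 402/2969 = 0.14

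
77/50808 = 77/50808 = 0.00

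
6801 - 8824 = - 2023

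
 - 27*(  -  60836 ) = 1642572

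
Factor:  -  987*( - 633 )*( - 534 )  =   - 333627714=-2^1*3^3* 7^1*47^1*89^1*211^1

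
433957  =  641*677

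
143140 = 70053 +73087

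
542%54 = 2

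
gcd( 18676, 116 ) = 116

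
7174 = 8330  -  1156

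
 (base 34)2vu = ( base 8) 6504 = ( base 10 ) 3396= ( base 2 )110101000100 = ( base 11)2608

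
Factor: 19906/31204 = 37/58 = 2^( - 1 )*29^ (-1)*37^1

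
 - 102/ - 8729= 102/8729 = 0.01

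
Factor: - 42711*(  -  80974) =2^1 *3^1*23^1* 619^1*40487^1 = 3458480514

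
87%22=21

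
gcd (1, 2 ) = 1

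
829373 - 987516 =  - 158143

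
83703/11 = 7609 + 4/11=7609.36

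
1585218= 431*3678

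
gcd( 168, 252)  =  84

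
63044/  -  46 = - 1371 + 11/23=- 1370.52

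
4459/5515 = 4459/5515= 0.81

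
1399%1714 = 1399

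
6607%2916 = 775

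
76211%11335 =8201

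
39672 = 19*2088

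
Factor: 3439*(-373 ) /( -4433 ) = 1282747/4433 =11^( - 1)*13^( - 1 )* 19^1*31^( - 1)*181^1*373^1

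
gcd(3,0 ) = 3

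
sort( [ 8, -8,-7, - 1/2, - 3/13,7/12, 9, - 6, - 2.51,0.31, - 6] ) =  [ - 8, - 7 , - 6,  -  6,-2.51,  -  1/2, - 3/13,0.31,7/12, 8,9 ] 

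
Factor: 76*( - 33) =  - 2^2*3^1 * 11^1*19^1 = -  2508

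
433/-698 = -1 + 265/698 = - 0.62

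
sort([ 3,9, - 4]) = [ - 4,3 , 9 ]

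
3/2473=3/2473 =0.00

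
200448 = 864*232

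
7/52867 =7/52867  =  0.00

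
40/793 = 40/793 = 0.05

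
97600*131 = 12785600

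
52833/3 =17611=17611.00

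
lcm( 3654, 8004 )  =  168084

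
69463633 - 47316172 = 22147461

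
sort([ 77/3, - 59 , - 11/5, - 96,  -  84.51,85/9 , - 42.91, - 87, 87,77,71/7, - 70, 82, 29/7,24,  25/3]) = [ - 96, - 87,-84.51, - 70 , -59, - 42.91 , - 11/5, 29/7,25/3,85/9 , 71/7,24,77/3 , 77,82,87 ] 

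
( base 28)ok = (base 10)692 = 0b1010110100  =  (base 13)413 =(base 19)1h8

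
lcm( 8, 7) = 56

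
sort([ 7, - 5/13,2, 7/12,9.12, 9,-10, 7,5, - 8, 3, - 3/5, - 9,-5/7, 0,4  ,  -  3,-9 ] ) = [ - 10, - 9, - 9,-8, -3, - 5/7, - 3/5, - 5/13,0,7/12,  2,3,4,  5, 7, 7, 9,9.12]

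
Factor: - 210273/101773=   -969/469 = -3^1*7^( - 1) *17^1 * 19^1*67^( - 1)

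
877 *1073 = 941021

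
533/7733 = 533/7733 = 0.07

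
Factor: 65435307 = 3^1*7^1*59^1 *52813^1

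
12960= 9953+3007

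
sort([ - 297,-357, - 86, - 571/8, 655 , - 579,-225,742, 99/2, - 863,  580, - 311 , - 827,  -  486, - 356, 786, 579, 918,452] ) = [- 863,- 827, - 579, - 486, - 357, - 356,-311, - 297, - 225,  -  86, - 571/8,99/2,452,579 , 580,655, 742, 786, 918] 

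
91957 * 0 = 0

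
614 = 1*614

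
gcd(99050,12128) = 2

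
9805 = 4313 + 5492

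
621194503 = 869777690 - 248583187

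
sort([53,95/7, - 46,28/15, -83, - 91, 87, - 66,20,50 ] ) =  [ - 91 ,  -  83, -66,-46,28/15,95/7,20,  50, 53,87]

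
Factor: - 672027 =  - 3^1*17^1*13177^1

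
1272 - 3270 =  - 1998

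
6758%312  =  206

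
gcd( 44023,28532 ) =7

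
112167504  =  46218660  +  65948844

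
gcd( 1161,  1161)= 1161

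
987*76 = 75012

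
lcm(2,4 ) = 4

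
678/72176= 339/36088 = 0.01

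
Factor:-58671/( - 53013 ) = 477/431 = 3^2*53^1 * 431^(-1)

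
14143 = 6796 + 7347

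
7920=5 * 1584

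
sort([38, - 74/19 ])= [ - 74/19  ,  38]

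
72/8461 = 72/8461= 0.01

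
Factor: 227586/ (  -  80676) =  - 2^(- 1) * 3^(-4)*457^1 = - 457/162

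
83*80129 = 6650707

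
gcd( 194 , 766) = 2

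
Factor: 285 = 3^1*5^1*19^1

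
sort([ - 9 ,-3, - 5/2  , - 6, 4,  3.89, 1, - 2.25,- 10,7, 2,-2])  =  [ - 10 , - 9,  -  6, - 3, - 5/2 , - 2.25  , - 2, 1,2,  3.89,4,  7 ]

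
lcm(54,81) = 162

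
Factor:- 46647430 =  - 2^1*5^1*149^1*31307^1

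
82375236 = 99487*828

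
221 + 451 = 672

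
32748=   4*8187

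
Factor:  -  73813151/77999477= - 349^1*211499^1*77999477^ ( - 1 ) 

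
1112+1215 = 2327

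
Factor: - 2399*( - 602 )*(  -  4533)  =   - 2^1*3^1*7^1*43^1 * 1511^1*2399^1 =- 6546549534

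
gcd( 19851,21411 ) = 39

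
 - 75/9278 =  - 1 + 9203/9278=-0.01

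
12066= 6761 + 5305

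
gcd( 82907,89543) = 1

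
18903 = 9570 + 9333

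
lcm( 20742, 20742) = 20742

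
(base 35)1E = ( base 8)61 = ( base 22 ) 25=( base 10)49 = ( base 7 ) 100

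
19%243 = 19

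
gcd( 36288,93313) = 1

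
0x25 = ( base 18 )21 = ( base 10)37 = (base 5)122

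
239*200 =47800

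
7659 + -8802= - 1143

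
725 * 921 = 667725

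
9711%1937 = 26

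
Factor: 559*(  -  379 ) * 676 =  - 2^2*13^3 * 43^1*379^1 =- 143218036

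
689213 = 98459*7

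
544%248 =48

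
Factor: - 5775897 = - 3^1*1925299^1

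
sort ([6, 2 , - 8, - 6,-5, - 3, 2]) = [-8,-6 , - 5, - 3 , 2,2, 6 ] 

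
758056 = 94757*8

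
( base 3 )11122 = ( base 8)175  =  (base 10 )125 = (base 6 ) 325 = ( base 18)6H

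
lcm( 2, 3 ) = 6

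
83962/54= 41981/27 = 1554.85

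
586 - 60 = 526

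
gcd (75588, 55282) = 2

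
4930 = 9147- 4217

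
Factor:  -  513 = -3^3*19^1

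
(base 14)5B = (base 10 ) 81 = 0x51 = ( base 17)4D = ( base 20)41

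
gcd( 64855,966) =7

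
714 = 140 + 574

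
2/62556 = 1/31278 = 0.00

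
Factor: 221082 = 2^1*3^1*36847^1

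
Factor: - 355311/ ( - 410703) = 3^1*11^1*17^( - 1 ) * 37^1*97^1* 8053^( - 1)= 118437/136901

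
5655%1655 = 690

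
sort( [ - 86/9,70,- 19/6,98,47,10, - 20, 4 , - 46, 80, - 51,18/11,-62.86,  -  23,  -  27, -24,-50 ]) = [  -  62.86,  -  51, -50, -46,  -  27, - 24  ,-23, - 20,  -  86/9, - 19/6, 18/11,4,10,47, 70,80, 98] 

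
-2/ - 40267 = 2/40267  =  0.00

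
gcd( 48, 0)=48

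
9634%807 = 757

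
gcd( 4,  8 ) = 4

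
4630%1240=910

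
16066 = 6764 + 9302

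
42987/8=5373 + 3/8 =5373.38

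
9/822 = 3/274 = 0.01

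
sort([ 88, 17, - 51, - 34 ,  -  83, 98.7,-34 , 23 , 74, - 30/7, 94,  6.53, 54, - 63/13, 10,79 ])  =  [  -  83, - 51, - 34, -34,- 63/13,-30/7,6.53,  10, 17, 23, 54 , 74, 79, 88,94, 98.7 ]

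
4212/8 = 526 + 1/2 = 526.50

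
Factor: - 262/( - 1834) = 7^(-1) = 1/7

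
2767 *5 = 13835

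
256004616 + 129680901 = 385685517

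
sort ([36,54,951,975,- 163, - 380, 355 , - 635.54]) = [ - 635.54, - 380, - 163,36,54,355, 951,975]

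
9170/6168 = 4585/3084 = 1.49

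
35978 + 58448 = 94426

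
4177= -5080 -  - 9257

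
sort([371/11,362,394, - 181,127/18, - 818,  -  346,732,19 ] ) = [ - 818,- 346, - 181,127/18,19,371/11,362,  394, 732] 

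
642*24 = 15408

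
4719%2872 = 1847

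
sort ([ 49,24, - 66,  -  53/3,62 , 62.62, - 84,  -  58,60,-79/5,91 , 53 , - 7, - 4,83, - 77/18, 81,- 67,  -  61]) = [ - 84,-67,- 66, - 61,  -  58,- 53/3,  -  79/5, - 7,- 77/18,  -  4,24,49,  53, 60 , 62,62.62,81,83, 91]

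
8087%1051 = 730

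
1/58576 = 1/58576 =0.00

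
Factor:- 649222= - 2^1*7^1 * 79^1*  587^1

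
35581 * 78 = 2775318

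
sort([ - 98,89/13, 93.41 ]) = [ - 98 , 89/13,93.41 ]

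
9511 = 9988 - 477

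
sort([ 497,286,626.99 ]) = [ 286 , 497,  626.99]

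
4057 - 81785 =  - 77728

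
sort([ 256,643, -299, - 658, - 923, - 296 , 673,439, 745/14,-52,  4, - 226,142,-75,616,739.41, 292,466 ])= [ - 923, - 658,-299 , - 296, - 226 , - 75, - 52,4,745/14, 142,256, 292,439, 466 , 616,643, 673,739.41]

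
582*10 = 5820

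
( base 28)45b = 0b110011010111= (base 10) 3287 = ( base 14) 12AB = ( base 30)3JH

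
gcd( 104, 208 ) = 104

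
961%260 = 181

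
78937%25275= 3112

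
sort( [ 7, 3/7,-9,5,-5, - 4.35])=[ - 9, - 5, - 4.35,3/7,5, 7]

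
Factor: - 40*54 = - 2^4*3^3*5^1 = - 2160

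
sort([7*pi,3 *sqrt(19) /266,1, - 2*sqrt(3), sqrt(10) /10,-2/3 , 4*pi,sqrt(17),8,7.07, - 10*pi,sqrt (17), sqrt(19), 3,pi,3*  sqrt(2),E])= [-10 * pi,  -  2*sqrt(3 ), - 2/3,  3*sqrt(19) /266, sqrt(10)/10, 1,  E,3,pi,sqrt(17 ),  sqrt(17),3*sqrt(2 ),sqrt( 19),7.07,8 , 4*pi , 7*pi]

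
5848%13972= 5848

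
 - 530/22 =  - 25 + 10/11= - 24.09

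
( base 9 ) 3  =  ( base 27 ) 3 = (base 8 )3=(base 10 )3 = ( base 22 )3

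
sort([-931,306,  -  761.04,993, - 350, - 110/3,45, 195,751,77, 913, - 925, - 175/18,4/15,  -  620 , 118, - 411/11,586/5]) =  [ - 931, - 925, - 761.04, - 620 ,- 350,  -  411/11, - 110/3, - 175/18, 4/15,45,77, 586/5 , 118, 195, 306, 751, 913,993]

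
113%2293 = 113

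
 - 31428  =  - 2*15714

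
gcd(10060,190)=10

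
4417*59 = 260603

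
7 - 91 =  - 84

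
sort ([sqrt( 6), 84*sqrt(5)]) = [ sqrt( 6 ),84*sqrt( 5) ]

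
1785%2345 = 1785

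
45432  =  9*5048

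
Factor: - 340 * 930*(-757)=2^3*3^1*5^2*17^1*31^1*757^1 = 239363400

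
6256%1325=956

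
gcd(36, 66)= 6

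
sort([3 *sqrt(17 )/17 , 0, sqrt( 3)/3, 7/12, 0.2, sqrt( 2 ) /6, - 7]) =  [ - 7,0,0.2,sqrt( 2)/6, sqrt( 3 ) /3, 7/12 , 3 * sqrt( 17) /17 ]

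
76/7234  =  38/3617 = 0.01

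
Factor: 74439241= 2531^1*29411^1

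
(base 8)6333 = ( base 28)45f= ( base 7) 12411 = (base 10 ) 3291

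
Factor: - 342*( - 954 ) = 2^2*3^4 * 19^1*53^1 = 326268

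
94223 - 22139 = 72084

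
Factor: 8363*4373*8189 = 299483186411 = 19^1*431^1*4373^1*8363^1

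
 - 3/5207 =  - 3/5207   =  -0.00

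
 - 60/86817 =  - 1 + 28919/28939 =- 0.00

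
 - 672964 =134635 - 807599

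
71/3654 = 71/3654 = 0.02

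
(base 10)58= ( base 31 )1R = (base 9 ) 64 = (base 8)72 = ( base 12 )4a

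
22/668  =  11/334 = 0.03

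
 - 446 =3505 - 3951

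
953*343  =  326879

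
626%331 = 295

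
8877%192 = 45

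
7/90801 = 7/90801 =0.00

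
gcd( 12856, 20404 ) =4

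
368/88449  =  368/88449 = 0.00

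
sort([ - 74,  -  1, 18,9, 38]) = [-74,-1, 9,18 , 38]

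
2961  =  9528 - 6567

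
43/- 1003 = - 1 + 960/1003 = -0.04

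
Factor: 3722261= 593^1*6277^1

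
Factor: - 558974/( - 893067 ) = 2^1*3^ ( - 1)*7^ ( - 1)*13^1*23^( - 1 )*43^(-2)* 21499^1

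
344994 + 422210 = 767204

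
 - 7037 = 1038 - 8075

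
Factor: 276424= 2^3*109^1*317^1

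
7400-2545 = 4855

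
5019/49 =102 + 3/7 = 102.43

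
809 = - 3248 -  - 4057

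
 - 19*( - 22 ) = 418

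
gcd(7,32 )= 1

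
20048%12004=8044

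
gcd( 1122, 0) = 1122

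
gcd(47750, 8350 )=50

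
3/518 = 3/518 = 0.01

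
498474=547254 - 48780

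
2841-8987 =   -  6146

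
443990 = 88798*5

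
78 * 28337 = 2210286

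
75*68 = 5100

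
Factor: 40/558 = 20/279= 2^2*3^(  -  2)*5^1*31^( -1) 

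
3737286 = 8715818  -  4978532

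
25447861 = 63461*401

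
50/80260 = 5/8026 =0.00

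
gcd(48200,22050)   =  50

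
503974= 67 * 7522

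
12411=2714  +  9697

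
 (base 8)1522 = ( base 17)2G0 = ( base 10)850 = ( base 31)rd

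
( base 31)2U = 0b1011100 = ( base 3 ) 10102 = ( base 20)4c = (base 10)92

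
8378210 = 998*8395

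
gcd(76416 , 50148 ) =2388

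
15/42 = 5/14 = 0.36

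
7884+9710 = 17594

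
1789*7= 12523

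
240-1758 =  - 1518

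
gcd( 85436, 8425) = 1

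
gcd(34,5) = 1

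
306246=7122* 43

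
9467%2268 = 395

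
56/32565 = 56/32565  =  0.00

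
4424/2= 2212=2212.00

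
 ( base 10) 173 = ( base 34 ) 53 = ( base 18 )9b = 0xad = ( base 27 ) 6B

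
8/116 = 2/29 = 0.07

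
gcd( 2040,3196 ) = 68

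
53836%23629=6578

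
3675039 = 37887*97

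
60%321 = 60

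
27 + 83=110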